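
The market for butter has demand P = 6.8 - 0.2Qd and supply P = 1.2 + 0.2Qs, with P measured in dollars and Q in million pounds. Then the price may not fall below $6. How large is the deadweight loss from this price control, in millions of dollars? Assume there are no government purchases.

Rearranging demand gives Qd = 34 - 5P; rearranging supply gives Qs = 5P - 6. In a free market, 34 - 5P = 5P - 6 gives the equilibrium P* = 4, Q* = 14.
Since 6 > 4, the floor is binding.
At P = 6: Qd = 34 - 5·6 = 4 and Qs = 5·6 - 6 = 24.
Quantity traded falls to 4. At Q = 4 the demand price is (34 - 4)/5 = 6 and the supply price is (6 + 4)/5 = 2.
Deadweight loss = ½ · (6 - 2) · (14 - 4) = ½ · 4 · 10 = 20.

20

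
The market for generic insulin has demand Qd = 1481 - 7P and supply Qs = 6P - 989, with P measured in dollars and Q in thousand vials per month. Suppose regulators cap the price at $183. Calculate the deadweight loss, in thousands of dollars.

Setting quantity demanded equal to quantity supplied, 1481 - 7P = 6P - 989, gives P* = 190 and Q* = 151.
Since 183 < 190, the ceiling is binding.
At P = 183: Qd = 1481 - 7·183 = 200 and Qs = 6·183 - 989 = 109.
Quantity traded falls to 109. At Q = 109 the demand price is (1481 - 109)/7 = 196 and the supply price is (989 + 109)/6 = 183.
Deadweight loss = ½ · (196 - 183) · (151 - 109) = ½ · 13 · 42 = 273.

273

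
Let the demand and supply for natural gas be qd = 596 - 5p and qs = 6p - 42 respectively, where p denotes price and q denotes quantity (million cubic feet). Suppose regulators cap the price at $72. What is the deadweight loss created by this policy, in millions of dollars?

0

Without the control the market clears where 596 - 5p = 6p - 42, i.e. p* = 58 and q* = 306.
Since 72 is above p* = 58, the ceiling does not bind and the free-market outcome prevails.
Since the control does not bind, no trades are prevented and deadweight loss is zero.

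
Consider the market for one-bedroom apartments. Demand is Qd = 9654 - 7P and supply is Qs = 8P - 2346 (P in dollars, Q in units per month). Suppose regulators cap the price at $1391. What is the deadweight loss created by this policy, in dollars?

Setting quantity demanded equal to quantity supplied, 9654 - 7P = 8P - 2346, gives P* = 800 and Q* = 4054.
The ceiling of 1391 is above the equilibrium price 800, so it is not binding; the market clears at P* = 800, Q* = 4054.
Since the control does not bind, no trades are prevented and deadweight loss is zero.

0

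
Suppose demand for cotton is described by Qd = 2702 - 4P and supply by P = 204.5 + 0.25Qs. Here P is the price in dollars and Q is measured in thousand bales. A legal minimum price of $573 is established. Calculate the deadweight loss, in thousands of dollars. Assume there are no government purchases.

Rearranging supply gives Qs = 4P - 818. Setting quantity demanded equal to quantity supplied, 2702 - 4P = 4P - 818, gives P* = 440 and Q* = 942.
Because the floor (573) lies above the market-clearing price, it is binding.
At P = 573: Qd = 2702 - 4·573 = 410 and Qs = 4·573 - 818 = 1474.
Quantity traded falls to 410. At Q = 410 the demand price is (2702 - 410)/4 = 573 and the supply price is (818 + 410)/4 = 307.
Deadweight loss = ½ · (573 - 307) · (942 - 410) = ½ · 266 · 532 = 70756.

70756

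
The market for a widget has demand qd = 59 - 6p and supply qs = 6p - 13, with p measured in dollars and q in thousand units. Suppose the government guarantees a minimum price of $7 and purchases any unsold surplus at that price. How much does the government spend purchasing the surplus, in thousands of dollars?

84

Without the control the market clears where 59 - 6p = 6p - 13, i.e. p* = 6 and q* = 23.
The floor of 7 is above the equilibrium price 6, so it binds.
At p = 7: qd = 59 - 6·7 = 17 and qs = 6·7 - 13 = 29.
Surplus = qs - qd = 12.
Government expenditure = surplus × support price = 12 × 7 = 84.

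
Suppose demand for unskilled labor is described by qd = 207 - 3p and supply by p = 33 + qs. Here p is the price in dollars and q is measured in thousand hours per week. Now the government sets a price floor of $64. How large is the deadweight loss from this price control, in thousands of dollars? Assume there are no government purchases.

Rearranging supply gives qs = p - 33. Without the control the market clears where 207 - 3p = p - 33, i.e. p* = 60 and q* = 27.
The floor of 64 is above the equilibrium price 60, so it binds.
At p = 64: qd = 207 - 3·64 = 15 and qs = 64 - 33 = 31.
Quantity traded falls to 15. At q = 15 the demand price is (207 - 15)/3 = 64 and the supply price is 33 + 15 = 48.
Deadweight loss = ½ · (64 - 48) · (27 - 15) = ½ · 16 · 12 = 96.

96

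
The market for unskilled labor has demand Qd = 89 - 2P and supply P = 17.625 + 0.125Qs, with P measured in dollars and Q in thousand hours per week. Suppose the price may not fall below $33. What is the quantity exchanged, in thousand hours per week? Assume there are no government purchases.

Rearranging supply gives Qs = 8P - 141. Setting quantity demanded equal to quantity supplied, 89 - 2P = 8P - 141, gives P* = 23 and Q* = 43.
Since 33 > 23, the floor is binding.
At P = 33: Qd = 89 - 2·33 = 23 and Qs = 8·33 - 141 = 123.
The quantity actually transacted is the short side, demand: 23.

23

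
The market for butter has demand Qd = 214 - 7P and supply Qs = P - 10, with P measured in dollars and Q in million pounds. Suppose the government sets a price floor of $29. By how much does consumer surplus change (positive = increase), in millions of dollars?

-14.5

Equilibrium: 214 - 7P = P - 10, so 224 = 8P and P* = 28, Q* = 18.
Since 29 > 28, the floor is binding.
At P = 29: Qd = 214 - 7·29 = 11 and Qs = 29 - 10 = 19.
Consumer surplus without the control is ½ · (214/7 - 28) · 18 = 162/7.
With the floor, consumers buy 11 units at 29, so CS = ½ · (214/7 - 29) · 11 = 121/14.
Change in consumer surplus = 121/14 - 162/7 = -14.5.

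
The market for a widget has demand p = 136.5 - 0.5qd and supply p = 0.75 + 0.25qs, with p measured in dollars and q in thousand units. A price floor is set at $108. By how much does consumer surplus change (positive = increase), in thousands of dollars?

Rearranging demand gives qd = 273 - 2p; rearranging supply gives qs = 4p - 3. In a free market, 273 - 2p = 4p - 3 gives the equilibrium p* = 46, q* = 181.
The floor of 108 is above the equilibrium price 46, so it binds.
At p = 108: qd = 273 - 2·108 = 57 and qs = 4·108 - 3 = 429.
Consumer surplus without the control is ½ · (136.5 - 46) · 181 = 8190.25.
With the floor, consumers buy 57 units at 108, so CS = ½ · (136.5 - 108) · 57 = 812.25.
Change in consumer surplus = 812.25 - 8190.25 = -7378.

-7378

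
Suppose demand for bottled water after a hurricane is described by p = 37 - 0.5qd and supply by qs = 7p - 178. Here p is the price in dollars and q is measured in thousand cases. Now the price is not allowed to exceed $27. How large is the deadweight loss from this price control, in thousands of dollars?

Rearranging demand gives qd = 74 - 2p. Without the control the market clears where 74 - 2p = 7p - 178, i.e. p* = 28 and q* = 18.
Because the ceiling (27) lies below the market-clearing price, it is binding.
At p = 27: qd = 74 - 2·27 = 20 and qs = 7·27 - 178 = 11.
Quantity traded falls to 11. At q = 11 the demand price is (74 - 11)/2 = 31.5 and the supply price is (178 + 11)/7 = 27.
Deadweight loss = ½ · (31.5 - 27) · (18 - 11) = ½ · 4.5 · 7 = 15.75.

15.75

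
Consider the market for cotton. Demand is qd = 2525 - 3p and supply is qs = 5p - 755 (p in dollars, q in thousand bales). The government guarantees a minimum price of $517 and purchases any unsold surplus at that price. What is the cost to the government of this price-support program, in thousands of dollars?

442552

Equilibrium: 2525 - 3p = 5p - 755, so 3280 = 8p and p* = 410, q* = 1295.
Because the floor (517) lies above the market-clearing price, it is binding.
At p = 517: qd = 2525 - 3·517 = 974 and qs = 5·517 - 755 = 1830.
Surplus = qs - qd = 856.
Government expenditure = surplus × support price = 856 × 517 = 442552.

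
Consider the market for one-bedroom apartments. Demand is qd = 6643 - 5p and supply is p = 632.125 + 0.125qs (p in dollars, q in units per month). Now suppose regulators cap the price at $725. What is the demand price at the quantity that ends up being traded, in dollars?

1180

Rearranging supply gives qs = 8p - 5057. In a free market, 6643 - 5p = 8p - 5057 gives the equilibrium p* = 900, q* = 2143.
Because the ceiling (725) lies below the market-clearing price, it is binding.
At p = 725: qd = 6643 - 5·725 = 3018 and qs = 8·725 - 5057 = 743.
Only 743 units reach the market. On the demand curve, the marginal buyer's willingness to pay at q = 743 is (6643 - 743)/5 = 1180.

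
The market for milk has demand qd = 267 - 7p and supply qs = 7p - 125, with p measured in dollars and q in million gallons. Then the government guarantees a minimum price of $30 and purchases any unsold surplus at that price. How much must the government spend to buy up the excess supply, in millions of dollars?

840

Without the control the market clears where 267 - 7p = 7p - 125, i.e. p* = 28 and q* = 71.
Since 30 > 28, the floor is binding.
At p = 30: qd = 267 - 7·30 = 57 and qs = 7·30 - 125 = 85.
Surplus = qs - qd = 28.
Government expenditure = surplus × support price = 28 × 30 = 840.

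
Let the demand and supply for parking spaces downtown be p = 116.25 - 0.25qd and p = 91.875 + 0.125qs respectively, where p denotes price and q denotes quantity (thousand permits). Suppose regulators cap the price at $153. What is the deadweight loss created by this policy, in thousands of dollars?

Rearranging demand gives qd = 465 - 4p; rearranging supply gives qs = 8p - 735. Setting quantity demanded equal to quantity supplied, 465 - 4p = 8p - 735, gives p* = 100 and q* = 65.
The ceiling of 153 is above the equilibrium price 100, so it is not binding; the market clears at p* = 100, q* = 65.
Since the control does not bind, no trades are prevented and deadweight loss is zero.

0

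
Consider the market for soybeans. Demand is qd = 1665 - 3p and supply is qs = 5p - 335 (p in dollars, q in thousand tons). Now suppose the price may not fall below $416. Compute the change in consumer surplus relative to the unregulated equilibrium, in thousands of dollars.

In a free market, 1665 - 3p = 5p - 335 gives the equilibrium p* = 250, q* = 915.
Because the floor (416) lies above the market-clearing price, it is binding.
At p = 416: qd = 1665 - 3·416 = 417 and qs = 5·416 - 335 = 1745.
Consumer surplus without the control is ½ · (555 - 250) · 915 = 139537.5.
With the floor, consumers buy 417 units at 416, so CS = ½ · (555 - 416) · 417 = 28981.5.
Change in consumer surplus = 28981.5 - 139537.5 = -110556.

-110556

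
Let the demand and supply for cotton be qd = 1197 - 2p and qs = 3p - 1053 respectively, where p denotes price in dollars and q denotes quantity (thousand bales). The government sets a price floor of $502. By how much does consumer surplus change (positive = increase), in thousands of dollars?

-12740

Equilibrium: 1197 - 2p = 3p - 1053, so 2250 = 5p and p* = 450, q* = 297.
Since 502 > 450, the floor is binding.
At p = 502: qd = 1197 - 2·502 = 193 and qs = 3·502 - 1053 = 453.
Consumer surplus without the control is ½ · (598.5 - 450) · 297 = 22052.25.
With the floor, consumers buy 193 units at 502, so CS = ½ · (598.5 - 502) · 193 = 9312.25.
Change in consumer surplus = 9312.25 - 22052.25 = -12740.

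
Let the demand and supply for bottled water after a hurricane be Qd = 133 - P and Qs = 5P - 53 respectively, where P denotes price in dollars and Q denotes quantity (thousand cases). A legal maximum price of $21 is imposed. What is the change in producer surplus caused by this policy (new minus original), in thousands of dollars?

-770

Without the control the market clears where 133 - P = 5P - 53, i.e. P* = 31 and Q* = 102.
Because the ceiling (21) lies below the market-clearing price, it is binding.
At P = 21: Qd = 133 - 21 = 112 and Qs = 5·21 - 53 = 52.
Producer surplus without the control is ½ · (31 - 10.6) · 102 = 1040.4.
With the ceiling, producers sell 52 units at 21, so PS = ½ · (21 - 10.6) · 52 = 270.4.
Change in producer surplus = 270.4 - 1040.4 = -770.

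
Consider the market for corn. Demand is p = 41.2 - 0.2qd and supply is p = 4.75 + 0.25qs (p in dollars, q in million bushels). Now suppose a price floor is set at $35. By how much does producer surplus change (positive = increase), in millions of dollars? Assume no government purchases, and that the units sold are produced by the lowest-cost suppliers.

Rearranging demand gives qd = 206 - 5p; rearranging supply gives qs = 4p - 19. Without the control the market clears where 206 - 5p = 4p - 19, i.e. p* = 25 and q* = 81.
Because the floor (35) lies above the market-clearing price, it is binding.
At p = 35: qd = 206 - 5·35 = 31 and qs = 4·35 - 19 = 121.
Producer surplus without the control is ½ · (25 - 4.75) · 81 = 820.125.
With the floor, 31 units are sold at 35. The supply price at q = 31 is 12.5, so PS = ½ · [(35 - 4.75) + (35 - 12.5)] · 31 = 817.625.
Change in producer surplus = 817.625 - 820.125 = -2.5.

-2.5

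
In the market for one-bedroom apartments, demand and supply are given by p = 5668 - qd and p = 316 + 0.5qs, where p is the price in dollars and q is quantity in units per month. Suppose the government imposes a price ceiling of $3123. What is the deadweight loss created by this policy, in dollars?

0

Rearranging demand gives qd = 5668 - p; rearranging supply gives qs = 2p - 632. In a free market, 5668 - p = 2p - 632 gives the equilibrium p* = 2100, q* = 3568.
The ceiling of 3123 is above the equilibrium price 2100, so it is not binding; the market clears at p* = 2100, q* = 3568.
Since the control does not bind, no trades are prevented and deadweight loss is zero.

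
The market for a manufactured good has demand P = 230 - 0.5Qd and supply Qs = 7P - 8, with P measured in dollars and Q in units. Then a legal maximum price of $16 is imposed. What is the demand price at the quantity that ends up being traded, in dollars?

Rearranging demand gives Qd = 460 - 2P. Equilibrium: 460 - 2P = 7P - 8, so 468 = 9P and P* = 52, Q* = 356.
The ceiling of 16 is below the equilibrium price 52, so it binds.
At P = 16: Qd = 460 - 2·16 = 428 and Qs = 7·16 - 8 = 104.
Only 104 units reach the market. On the demand curve, the marginal buyer's willingness to pay at Q = 104 is (460 - 104)/2 = 178.

178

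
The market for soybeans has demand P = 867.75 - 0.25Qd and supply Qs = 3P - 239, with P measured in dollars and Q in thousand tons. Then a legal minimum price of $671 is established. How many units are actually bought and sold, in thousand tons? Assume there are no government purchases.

787

Rearranging demand gives Qd = 3471 - 4P. In a free market, 3471 - 4P = 3P - 239 gives the equilibrium P* = 530, Q* = 1351.
The floor of 671 is above the equilibrium price 530, so it binds.
At P = 671: Qd = 3471 - 4·671 = 787 and Qs = 3·671 - 239 = 1774.
The quantity actually transacted is the short side, demand: 787.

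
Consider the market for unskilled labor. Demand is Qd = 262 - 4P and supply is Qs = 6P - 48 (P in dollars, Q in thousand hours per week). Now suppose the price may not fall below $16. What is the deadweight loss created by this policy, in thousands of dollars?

Equilibrium: 262 - 4P = 6P - 48, so 310 = 10P and P* = 31, Q* = 138.
Since 16 is below P* = 31, the floor does not bind and the free-market outcome prevails.
Since the control does not bind, no trades are prevented and deadweight loss is zero.

0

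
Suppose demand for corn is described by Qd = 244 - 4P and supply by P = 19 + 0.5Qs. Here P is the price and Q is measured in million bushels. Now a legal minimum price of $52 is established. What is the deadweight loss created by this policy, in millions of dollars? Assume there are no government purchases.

Rearranging supply gives Qs = 2P - 38. Setting quantity demanded equal to quantity supplied, 244 - 4P = 2P - 38, gives P* = 47 and Q* = 56.
Since 52 > 47, the floor is binding.
At P = 52: Qd = 244 - 4·52 = 36 and Qs = 2·52 - 38 = 66.
Quantity traded falls to 36. At Q = 36 the demand price is (244 - 36)/4 = 52 and the supply price is (38 + 36)/2 = 37.
Deadweight loss = ½ · (52 - 37) · (56 - 36) = ½ · 15 · 20 = 150.

150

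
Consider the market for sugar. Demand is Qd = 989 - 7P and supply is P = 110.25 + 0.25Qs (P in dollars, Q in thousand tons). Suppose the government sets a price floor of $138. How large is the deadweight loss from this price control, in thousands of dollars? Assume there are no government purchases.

Rearranging supply gives Qs = 4P - 441. Without the control the market clears where 989 - 7P = 4P - 441, i.e. P* = 130 and Q* = 79.
Since 138 > 130, the floor is binding.
At P = 138: Qd = 989 - 7·138 = 23 and Qs = 4·138 - 441 = 111.
Quantity traded falls to 23. At Q = 23 the demand price is (989 - 23)/7 = 138 and the supply price is (441 + 23)/4 = 116.
Deadweight loss = ½ · (138 - 116) · (79 - 23) = ½ · 22 · 56 = 616.

616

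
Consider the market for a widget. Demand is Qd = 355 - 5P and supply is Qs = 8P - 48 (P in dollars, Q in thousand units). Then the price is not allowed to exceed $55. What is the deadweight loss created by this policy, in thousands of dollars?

0

In a free market, 355 - 5P = 8P - 48 gives the equilibrium P* = 31, Q* = 200.
The ceiling of 55 is above the equilibrium price 31, so it is not binding; the market clears at P* = 31, Q* = 200.
Since the control does not bind, no trades are prevented and deadweight loss is zero.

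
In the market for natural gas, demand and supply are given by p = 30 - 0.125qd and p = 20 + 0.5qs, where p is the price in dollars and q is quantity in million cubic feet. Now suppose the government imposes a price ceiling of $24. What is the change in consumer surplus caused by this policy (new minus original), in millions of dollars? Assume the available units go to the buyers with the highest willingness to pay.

28

Rearranging demand gives qd = 240 - 8p; rearranging supply gives qs = 2p - 40. In a free market, 240 - 8p = 2p - 40 gives the equilibrium p* = 28, q* = 16.
Since 24 < 28, the ceiling is binding.
At p = 24: qd = 240 - 8·24 = 48 and qs = 2·24 - 40 = 8.
Consumer surplus without the control is ½ · (30 - 28) · 16 = 16.
With the ceiling, 8 units are sold at 24 (assume they go to the highest-value buyers). The demand price at q = 8 is 29, so CS = ½ · [(30 - 24) + (29 - 24)] · 8 = 44.
Change in consumer surplus = 44 - 16 = 28.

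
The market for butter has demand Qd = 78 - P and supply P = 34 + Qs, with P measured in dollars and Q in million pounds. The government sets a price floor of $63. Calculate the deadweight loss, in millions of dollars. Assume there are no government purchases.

49

Rearranging supply gives Qs = P - 34. Setting quantity demanded equal to quantity supplied, 78 - P = P - 34, gives P* = 56 and Q* = 22.
Since 63 > 56, the floor is binding.
At P = 63: Qd = 78 - 63 = 15 and Qs = 63 - 34 = 29.
Quantity traded falls to 15. At Q = 15 the demand price is 78 - 15 = 63 and the supply price is 34 + 15 = 49.
Deadweight loss = ½ · (63 - 49) · (22 - 15) = ½ · 14 · 7 = 49.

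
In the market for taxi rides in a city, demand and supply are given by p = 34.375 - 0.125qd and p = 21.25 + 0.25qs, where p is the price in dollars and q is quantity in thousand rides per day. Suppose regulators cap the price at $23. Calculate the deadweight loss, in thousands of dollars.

Rearranging demand gives qd = 275 - 8p; rearranging supply gives qs = 4p - 85. In a free market, 275 - 8p = 4p - 85 gives the equilibrium p* = 30, q* = 35.
Since 23 < 30, the ceiling is binding.
At p = 23: qd = 275 - 8·23 = 91 and qs = 4·23 - 85 = 7.
Quantity traded falls to 7. At q = 7 the demand price is (275 - 7)/8 = 33.5 and the supply price is (85 + 7)/4 = 23.
Deadweight loss = ½ · (33.5 - 23) · (35 - 7) = ½ · 10.5 · 28 = 147.

147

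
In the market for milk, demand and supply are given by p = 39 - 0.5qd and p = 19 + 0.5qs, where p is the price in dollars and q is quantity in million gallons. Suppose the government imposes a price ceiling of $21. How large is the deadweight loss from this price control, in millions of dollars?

Rearranging demand gives qd = 78 - 2p; rearranging supply gives qs = 2p - 38. Setting quantity demanded equal to quantity supplied, 78 - 2p = 2p - 38, gives p* = 29 and q* = 20.
The ceiling of 21 is below the equilibrium price 29, so it binds.
At p = 21: qd = 78 - 2·21 = 36 and qs = 2·21 - 38 = 4.
Quantity traded falls to 4. At q = 4 the demand price is (78 - 4)/2 = 37 and the supply price is (38 + 4)/2 = 21.
Deadweight loss = ½ · (37 - 21) · (20 - 4) = ½ · 16 · 16 = 128.

128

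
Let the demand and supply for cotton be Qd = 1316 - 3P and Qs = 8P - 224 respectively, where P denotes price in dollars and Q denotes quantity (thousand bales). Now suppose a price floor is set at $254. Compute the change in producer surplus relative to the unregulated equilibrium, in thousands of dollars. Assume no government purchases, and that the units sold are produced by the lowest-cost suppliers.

Setting quantity demanded equal to quantity supplied, 1316 - 3P = 8P - 224, gives P* = 140 and Q* = 896.
Because the floor (254) lies above the market-clearing price, it is binding.
At P = 254: Qd = 1316 - 3·254 = 554 and Qs = 8·254 - 224 = 1808.
Producer surplus without the control is ½ · (140 - 28) · 896 = 50176.
With the floor, 554 units are sold at 254. The supply price at Q = 554 is 97.25, so PS = ½ · [(254 - 28) + (254 - 97.25)] · 554 = 106021.75.
Change in producer surplus = 106021.75 - 50176 = 55845.75.

55845.75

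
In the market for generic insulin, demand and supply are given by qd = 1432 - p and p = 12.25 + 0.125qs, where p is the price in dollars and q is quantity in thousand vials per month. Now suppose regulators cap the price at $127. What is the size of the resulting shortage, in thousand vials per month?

387

Rearranging supply gives qs = 8p - 98. Equilibrium: 1432 - p = 8p - 98, so 1530 = 9p and p* = 170, q* = 1262.
Because the ceiling (127) lies below the market-clearing price, it is binding.
At p = 127: qd = 1432 - 127 = 1305 and qs = 8·127 - 98 = 918.
Shortage = qd - qs = 1305 - 918 = 387.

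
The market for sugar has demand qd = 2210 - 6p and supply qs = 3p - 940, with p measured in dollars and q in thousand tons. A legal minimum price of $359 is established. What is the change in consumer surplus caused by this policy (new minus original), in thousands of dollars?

-747

Equilibrium: 2210 - 6p = 3p - 940, so 3150 = 9p and p* = 350, q* = 110.
Because the floor (359) lies above the market-clearing price, it is binding.
At p = 359: qd = 2210 - 6·359 = 56 and qs = 3·359 - 940 = 137.
Consumer surplus without the control is ½ · (1105/3 - 350) · 110 = 3025/3.
With the floor, consumers buy 56 units at 359, so CS = ½ · (1105/3 - 359) · 56 = 784/3.
Change in consumer surplus = 784/3 - 3025/3 = -747.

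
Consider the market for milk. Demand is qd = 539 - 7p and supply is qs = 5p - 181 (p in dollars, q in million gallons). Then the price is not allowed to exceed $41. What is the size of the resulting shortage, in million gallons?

Without the control the market clears where 539 - 7p = 5p - 181, i.e. p* = 60 and q* = 119.
Because the ceiling (41) lies below the market-clearing price, it is binding.
At p = 41: qd = 539 - 7·41 = 252 and qs = 5·41 - 181 = 24.
Shortage = qd - qs = 252 - 24 = 228.

228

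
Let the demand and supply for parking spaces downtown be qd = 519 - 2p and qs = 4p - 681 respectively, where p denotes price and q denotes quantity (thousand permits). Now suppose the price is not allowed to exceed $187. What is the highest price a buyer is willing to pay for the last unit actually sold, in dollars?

226

Without the control the market clears where 519 - 2p = 4p - 681, i.e. p* = 200 and q* = 119.
The ceiling of 187 is below the equilibrium price 200, so it binds.
At p = 187: qd = 519 - 2·187 = 145 and qs = 4·187 - 681 = 67.
Only 67 units reach the market. On the demand curve, the marginal buyer's willingness to pay at q = 67 is (519 - 67)/2 = 226.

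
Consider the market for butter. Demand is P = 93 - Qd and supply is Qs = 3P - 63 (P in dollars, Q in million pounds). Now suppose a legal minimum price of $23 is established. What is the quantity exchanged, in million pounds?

Rearranging demand gives Qd = 93 - P. Equilibrium: 93 - P = 3P - 63, so 156 = 4P and P* = 39, Q* = 54.
The floor of 23 is below the equilibrium price 39, so it is not binding; the market clears at P* = 39, Q* = 54.

54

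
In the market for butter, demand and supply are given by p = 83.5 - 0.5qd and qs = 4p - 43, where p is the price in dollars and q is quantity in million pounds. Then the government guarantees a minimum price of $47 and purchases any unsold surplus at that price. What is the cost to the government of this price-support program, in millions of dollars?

3384

Rearranging demand gives qd = 167 - 2p. Without the control the market clears where 167 - 2p = 4p - 43, i.e. p* = 35 and q* = 97.
Because the floor (47) lies above the market-clearing price, it is binding.
At p = 47: qd = 167 - 2·47 = 73 and qs = 4·47 - 43 = 145.
Surplus = qs - qd = 72.
Government expenditure = surplus × support price = 72 × 47 = 3384.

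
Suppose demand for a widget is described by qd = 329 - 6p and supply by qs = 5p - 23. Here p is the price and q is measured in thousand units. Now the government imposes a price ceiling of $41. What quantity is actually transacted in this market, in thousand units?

Equilibrium: 329 - 6p = 5p - 23, so 352 = 11p and p* = 32, q* = 137.
The ceiling of 41 is above the equilibrium price 32, so it is not binding; the market clears at p* = 32, q* = 137.

137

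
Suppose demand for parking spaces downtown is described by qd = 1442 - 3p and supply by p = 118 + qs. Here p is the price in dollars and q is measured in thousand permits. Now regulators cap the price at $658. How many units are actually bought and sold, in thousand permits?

272

Rearranging supply gives qs = p - 118. Without the control the market clears where 1442 - 3p = p - 118, i.e. p* = 390 and q* = 272.
Since 658 is above p* = 390, the ceiling does not bind and the free-market outcome prevails.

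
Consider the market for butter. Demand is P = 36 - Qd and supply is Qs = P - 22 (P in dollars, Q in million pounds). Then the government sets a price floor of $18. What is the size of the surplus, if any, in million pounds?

0

Rearranging demand gives Qd = 36 - P. Equilibrium: 36 - P = P - 22, so 58 = 2P and P* = 29, Q* = 7.
The floor of 18 is below the equilibrium price 29, so it is not binding; the market clears at P* = 29, Q* = 7.
Since the control does not bind, there is no surplus.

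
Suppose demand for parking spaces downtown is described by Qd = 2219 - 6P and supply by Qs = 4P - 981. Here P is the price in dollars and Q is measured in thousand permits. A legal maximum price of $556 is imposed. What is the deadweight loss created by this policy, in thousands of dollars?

0

Setting quantity demanded equal to quantity supplied, 2219 - 6P = 4P - 981, gives P* = 320 and Q* = 299.
Since 556 is above P* = 320, the ceiling does not bind and the free-market outcome prevails.
Since the control does not bind, no trades are prevented and deadweight loss is zero.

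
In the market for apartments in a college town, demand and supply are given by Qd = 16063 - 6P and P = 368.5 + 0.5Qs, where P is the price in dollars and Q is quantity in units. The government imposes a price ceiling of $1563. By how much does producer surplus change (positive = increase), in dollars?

-1571262

Rearranging supply gives Qs = 2P - 737. Equilibrium: 16063 - 6P = 2P - 737, so 16800 = 8P and P* = 2100, Q* = 3463.
The ceiling of 1563 is below the equilibrium price 2100, so it binds.
At P = 1563: Qd = 16063 - 6·1563 = 6685 and Qs = 2·1563 - 737 = 2389.
Producer surplus without the control is ½ · (2100 - 368.5) · 3463 = 2998092.25.
With the ceiling, producers sell 2389 units at 1563, so PS = ½ · (1563 - 368.5) · 2389 = 1426830.25.
Change in producer surplus = 1426830.25 - 2998092.25 = -1571262.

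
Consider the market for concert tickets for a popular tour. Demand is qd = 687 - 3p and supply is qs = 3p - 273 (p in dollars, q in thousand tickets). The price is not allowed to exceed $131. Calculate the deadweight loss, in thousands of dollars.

Equilibrium: 687 - 3p = 3p - 273, so 960 = 6p and p* = 160, q* = 207.
Because the ceiling (131) lies below the market-clearing price, it is binding.
At p = 131: qd = 687 - 3·131 = 294 and qs = 3·131 - 273 = 120.
Quantity traded falls to 120. At q = 120 the demand price is (687 - 120)/3 = 189 and the supply price is (273 + 120)/3 = 131.
Deadweight loss = ½ · (189 - 131) · (207 - 120) = ½ · 58 · 87 = 2523.

2523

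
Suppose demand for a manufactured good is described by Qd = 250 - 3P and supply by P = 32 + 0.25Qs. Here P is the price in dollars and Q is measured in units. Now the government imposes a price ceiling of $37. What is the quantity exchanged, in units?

Rearranging supply gives Qs = 4P - 128. In a free market, 250 - 3P = 4P - 128 gives the equilibrium P* = 54, Q* = 88.
The ceiling of 37 is below the equilibrium price 54, so it binds.
At P = 37: Qd = 250 - 3·37 = 139 and Qs = 4·37 - 128 = 20.
The quantity actually transacted is the short side, supply: 20.

20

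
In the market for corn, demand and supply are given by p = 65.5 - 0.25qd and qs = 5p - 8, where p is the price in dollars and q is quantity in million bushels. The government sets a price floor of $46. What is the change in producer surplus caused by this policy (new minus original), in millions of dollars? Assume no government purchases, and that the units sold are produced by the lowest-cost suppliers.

838.4

Rearranging demand gives qd = 262 - 4p. In a free market, 262 - 4p = 5p - 8 gives the equilibrium p* = 30, q* = 142.
Because the floor (46) lies above the market-clearing price, it is binding.
At p = 46: qd = 262 - 4·46 = 78 and qs = 5·46 - 8 = 222.
Producer surplus without the control is ½ · (30 - 1.6) · 142 = 2016.4.
With the floor, 78 units are sold at 46. The supply price at q = 78 is 17.2, so PS = ½ · [(46 - 1.6) + (46 - 17.2)] · 78 = 2854.8.
Change in producer surplus = 2854.8 - 2016.4 = 838.4.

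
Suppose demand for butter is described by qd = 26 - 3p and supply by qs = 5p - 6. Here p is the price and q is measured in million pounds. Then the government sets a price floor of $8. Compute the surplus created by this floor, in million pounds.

32

Setting quantity demanded equal to quantity supplied, 26 - 3p = 5p - 6, gives p* = 4 and q* = 14.
Because the floor (8) lies above the market-clearing price, it is binding.
At p = 8: qd = 26 - 3·8 = 2 and qs = 5·8 - 6 = 34.
Surplus = qs - qd = 34 - 2 = 32.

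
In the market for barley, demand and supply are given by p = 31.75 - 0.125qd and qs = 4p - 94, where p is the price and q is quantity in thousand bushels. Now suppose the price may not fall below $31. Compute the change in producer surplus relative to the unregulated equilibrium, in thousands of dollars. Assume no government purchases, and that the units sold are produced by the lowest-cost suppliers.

Rearranging demand gives qd = 254 - 8p. Setting quantity demanded equal to quantity supplied, 254 - 8p = 4p - 94, gives p* = 29 and q* = 22.
The floor of 31 is above the equilibrium price 29, so it binds.
At p = 31: qd = 254 - 8·31 = 6 and qs = 4·31 - 94 = 30.
Producer surplus without the control is ½ · (29 - 23.5) · 22 = 60.5.
With the floor, 6 units are sold at 31. The supply price at q = 6 is 25, so PS = ½ · [(31 - 23.5) + (31 - 25)] · 6 = 40.5.
Change in producer surplus = 40.5 - 60.5 = -20.

-20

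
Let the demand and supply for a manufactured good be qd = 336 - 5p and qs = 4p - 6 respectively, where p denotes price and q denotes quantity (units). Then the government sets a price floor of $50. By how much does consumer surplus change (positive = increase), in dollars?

-1392

In a free market, 336 - 5p = 4p - 6 gives the equilibrium p* = 38, q* = 146.
Since 50 > 38, the floor is binding.
At p = 50: qd = 336 - 5·50 = 86 and qs = 4·50 - 6 = 194.
Consumer surplus without the control is ½ · (67.2 - 38) · 146 = 2131.6.
With the floor, consumers buy 86 units at 50, so CS = ½ · (67.2 - 50) · 86 = 739.6.
Change in consumer surplus = 739.6 - 2131.6 = -1392.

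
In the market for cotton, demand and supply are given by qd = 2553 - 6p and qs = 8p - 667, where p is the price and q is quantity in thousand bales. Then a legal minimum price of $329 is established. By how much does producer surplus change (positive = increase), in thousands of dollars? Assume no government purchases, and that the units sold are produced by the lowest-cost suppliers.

35268.75

Without the control the market clears where 2553 - 6p = 8p - 667, i.e. p* = 230 and q* = 1173.
The floor of 329 is above the equilibrium price 230, so it binds.
At p = 329: qd = 2553 - 6·329 = 579 and qs = 8·329 - 667 = 1965.
Producer surplus without the control is ½ · (230 - 83.375) · 1173 = 85995.5625.
With the floor, 579 units are sold at 329. The supply price at q = 579 is 155.75, so PS = ½ · [(329 - 83.375) + (329 - 155.75)] · 579 = 121264.3125.
Change in producer surplus = 121264.3125 - 85995.5625 = 35268.75.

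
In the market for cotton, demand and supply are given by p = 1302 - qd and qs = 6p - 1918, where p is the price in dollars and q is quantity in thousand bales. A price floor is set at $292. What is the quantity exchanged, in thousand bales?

842

Rearranging demand gives qd = 1302 - p. Setting quantity demanded equal to quantity supplied, 1302 - p = 6p - 1918, gives p* = 460 and q* = 842.
Since 292 is below p* = 460, the floor does not bind and the free-market outcome prevails.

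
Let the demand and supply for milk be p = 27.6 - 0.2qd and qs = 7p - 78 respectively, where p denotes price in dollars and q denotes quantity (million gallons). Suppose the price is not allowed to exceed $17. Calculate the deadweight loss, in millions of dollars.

8.4

Rearranging demand gives qd = 138 - 5p. In a free market, 138 - 5p = 7p - 78 gives the equilibrium p* = 18, q* = 48.
The ceiling of 17 is below the equilibrium price 18, so it binds.
At p = 17: qd = 138 - 5·17 = 53 and qs = 7·17 - 78 = 41.
Quantity traded falls to 41. At q = 41 the demand price is (138 - 41)/5 = 19.4 and the supply price is (78 + 41)/7 = 17.
Deadweight loss = ½ · (19.4 - 17) · (48 - 41) = ½ · 2.4 · 7 = 8.4.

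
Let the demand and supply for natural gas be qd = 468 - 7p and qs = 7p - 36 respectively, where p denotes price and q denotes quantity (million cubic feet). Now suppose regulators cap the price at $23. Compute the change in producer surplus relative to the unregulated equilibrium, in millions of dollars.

-2216.5

Setting quantity demanded equal to quantity supplied, 468 - 7p = 7p - 36, gives p* = 36 and q* = 216.
Because the ceiling (23) lies below the market-clearing price, it is binding.
At p = 23: qd = 468 - 7·23 = 307 and qs = 7·23 - 36 = 125.
Producer surplus without the control is ½ · (36 - 36/7) · 216 = 23328/7.
With the ceiling, producers sell 125 units at 23, so PS = ½ · (23 - 36/7) · 125 = 15625/14.
Change in producer surplus = 15625/14 - 23328/7 = -2216.5.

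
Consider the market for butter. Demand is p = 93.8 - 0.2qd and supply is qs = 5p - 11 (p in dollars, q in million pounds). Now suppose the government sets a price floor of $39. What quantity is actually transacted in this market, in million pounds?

Rearranging demand gives qd = 469 - 5p. Equilibrium: 469 - 5p = 5p - 11, so 480 = 10p and p* = 48, q* = 229.
Since 39 is below p* = 48, the floor does not bind and the free-market outcome prevails.

229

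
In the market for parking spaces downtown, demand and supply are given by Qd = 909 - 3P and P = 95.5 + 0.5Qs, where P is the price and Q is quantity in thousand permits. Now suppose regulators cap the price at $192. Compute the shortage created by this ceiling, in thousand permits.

Rearranging supply gives Qs = 2P - 191. In a free market, 909 - 3P = 2P - 191 gives the equilibrium P* = 220, Q* = 249.
Since 192 < 220, the ceiling is binding.
At P = 192: Qd = 909 - 3·192 = 333 and Qs = 2·192 - 191 = 193.
Shortage = Qd - Qs = 333 - 193 = 140.

140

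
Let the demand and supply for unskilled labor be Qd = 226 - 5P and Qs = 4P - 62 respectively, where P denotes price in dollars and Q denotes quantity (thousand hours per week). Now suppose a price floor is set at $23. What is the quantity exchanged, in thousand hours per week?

Setting quantity demanded equal to quantity supplied, 226 - 5P = 4P - 62, gives P* = 32 and Q* = 66.
The floor of 23 is below the equilibrium price 32, so it is not binding; the market clears at P* = 32, Q* = 66.

66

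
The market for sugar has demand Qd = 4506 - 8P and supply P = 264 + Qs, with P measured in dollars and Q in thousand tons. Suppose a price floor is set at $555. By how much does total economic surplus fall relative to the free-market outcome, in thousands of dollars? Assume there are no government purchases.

Rearranging supply gives Qs = P - 264. Equilibrium: 4506 - 8P = P - 264, so 4770 = 9P and P* = 530, Q* = 266.
Since 555 > 530, the floor is binding.
At P = 555: Qd = 4506 - 8·555 = 66 and Qs = 555 - 264 = 291.
Quantity traded falls to 66. At Q = 66 the demand price is (4506 - 66)/8 = 555 and the supply price is 264 + 66 = 330.
Deadweight loss = ½ · (555 - 330) · (266 - 66) = ½ · 225 · 200 = 22500.

22500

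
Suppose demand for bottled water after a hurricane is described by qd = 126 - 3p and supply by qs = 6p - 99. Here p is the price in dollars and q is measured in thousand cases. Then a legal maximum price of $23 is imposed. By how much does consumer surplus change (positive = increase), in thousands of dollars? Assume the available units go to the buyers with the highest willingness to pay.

Without the control the market clears where 126 - 3p = 6p - 99, i.e. p* = 25 and q* = 51.
Since 23 < 25, the ceiling is binding.
At p = 23: qd = 126 - 3·23 = 57 and qs = 6·23 - 99 = 39.
Consumer surplus without the control is ½ · (42 - 25) · 51 = 433.5.
With the ceiling, 39 units are sold at 23 (assume they go to the highest-value buyers). The demand price at q = 39 is 29, so CS = ½ · [(42 - 23) + (29 - 23)] · 39 = 487.5.
Change in consumer surplus = 487.5 - 433.5 = 54.

54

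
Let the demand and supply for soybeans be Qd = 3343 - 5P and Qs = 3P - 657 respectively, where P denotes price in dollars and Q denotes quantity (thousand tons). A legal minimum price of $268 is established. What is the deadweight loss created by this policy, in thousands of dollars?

0

In a free market, 3343 - 5P = 3P - 657 gives the equilibrium P* = 500, Q* = 843.
Since 268 is below P* = 500, the floor does not bind and the free-market outcome prevails.
Since the control does not bind, no trades are prevented and deadweight loss is zero.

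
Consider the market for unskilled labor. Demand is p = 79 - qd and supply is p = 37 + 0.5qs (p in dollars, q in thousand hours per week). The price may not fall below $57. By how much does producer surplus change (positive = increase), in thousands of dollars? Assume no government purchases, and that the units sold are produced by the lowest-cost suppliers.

123

Rearranging demand gives qd = 79 - p; rearranging supply gives qs = 2p - 74. Equilibrium: 79 - p = 2p - 74, so 153 = 3p and p* = 51, q* = 28.
The floor of 57 is above the equilibrium price 51, so it binds.
At p = 57: qd = 79 - 57 = 22 and qs = 2·57 - 74 = 40.
Producer surplus without the control is ½ · (51 - 37) · 28 = 196.
With the floor, 22 units are sold at 57. The supply price at q = 22 is 48, so PS = ½ · [(57 - 37) + (57 - 48)] · 22 = 319.
Change in producer surplus = 319 - 196 = 123.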